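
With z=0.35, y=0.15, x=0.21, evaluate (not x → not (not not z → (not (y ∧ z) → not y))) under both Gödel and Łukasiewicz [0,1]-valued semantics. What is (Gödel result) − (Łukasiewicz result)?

Gödel evaluation:
  not x: Gödel ¬ of 0.21 = 0 (operand ≠ 0)
  not z: Gödel ¬ of 0.35 = 0 (operand ≠ 0)
  not not z: Gödel ¬ of 0 = 1 (operand is 0)
  (y ∧ z) = min(0.15, 0.35) = 0.15
  not (y ∧ z): Gödel ¬ of 0.15 = 0 (operand ≠ 0)
  not y: Gödel ¬ of 0.15 = 0 (operand ≠ 0)
  (not (y ∧ z) → not y): 0 ≤ 0, so result = 1
  (not not z → (not (y ∧ z) → not y)): 1 ≤ 1, so result = 1
  not (not not z → (not (y ∧ z) → not y)): Gödel ¬ of 1 = 0 (operand ≠ 0)
  (not x → not (not not z → (not (y ∧ z) → not y))): 0 ≤ 0, so result = 1
  Gödel value = 1
Łukasiewicz evaluation:
  not x: Łukasiewicz ¬ gives 1 − 0.21 = 0.79
  not z: Łukasiewicz ¬ gives 1 − 0.35 = 0.65
  not not z: Łukasiewicz ¬ gives 1 − 0.65 = 0.35
  (y ∧ z) = min(0.15, 0.35) = 0.15
  not (y ∧ z): Łukasiewicz ¬ gives 1 − 0.15 = 0.85
  not y: Łukasiewicz ¬ gives 1 − 0.15 = 0.85
  (not (y ∧ z) → not y): min(1, 1 − 0.85 + 0.85) = 1
  (not not z → (not (y ∧ z) → not y)): min(1, 1 − 0.35 + 1) = 1
  not (not not z → (not (y ∧ z) → not y)): Łukasiewicz ¬ gives 1 − 1 = 0
  (not x → not (not not z → (not (y ∧ z) → not y))): min(1, 1 − 0.79 + 0) = 0.21
  Łukasiewicz value = 0.21
Difference: 1 − 0.21 = 0.79

0.79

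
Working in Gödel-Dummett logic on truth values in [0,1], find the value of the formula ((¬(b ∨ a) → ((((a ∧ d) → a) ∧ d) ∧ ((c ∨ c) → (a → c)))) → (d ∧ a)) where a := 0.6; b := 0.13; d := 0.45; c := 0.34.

(b ∨ a) = max(0.13, 0.6) = 0.6
¬(b ∨ a): Gödel ¬ of 0.6 = 0 (operand ≠ 0)
(a ∧ d) = min(0.6, 0.45) = 0.45
((a ∧ d) → a): 0.45 ≤ 0.6, so result = 1
(((a ∧ d) → a) ∧ d) = min(1, 0.45) = 0.45
(c ∨ c) = max(0.34, 0.34) = 0.34
(a → c): 0.6 > 0.34, so result = 0.34
((c ∨ c) → (a → c)): 0.34 ≤ 0.34, so result = 1
((((a ∧ d) → a) ∧ d) ∧ ((c ∨ c) → (a → c))) = min(0.45, 1) = 0.45
(¬(b ∨ a) → ((((a ∧ d) → a) ∧ d) ∧ ((c ∨ c) → (a → c)))): 0 ≤ 0.45, so result = 1
(d ∧ a) = min(0.45, 0.6) = 0.45
((¬(b ∨ a) → ((((a ∧ d) → a) ∧ d) ∧ ((c ∨ c) → (a → c)))) → (d ∧ a)): 1 > 0.45, so result = 0.45

0.45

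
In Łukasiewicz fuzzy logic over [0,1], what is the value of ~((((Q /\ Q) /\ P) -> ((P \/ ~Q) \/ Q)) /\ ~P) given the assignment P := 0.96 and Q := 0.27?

0.96

(Q /\ Q) = min(0.27, 0.27) = 0.27
((Q /\ Q) /\ P) = min(0.27, 0.96) = 0.27
~Q: Łukasiewicz ¬ gives 1 − 0.27 = 0.73
(P \/ ~Q) = max(0.96, 0.73) = 0.96
((P \/ ~Q) \/ Q) = max(0.96, 0.27) = 0.96
(((Q /\ Q) /\ P) -> ((P \/ ~Q) \/ Q)): min(1, 1 − 0.27 + 0.96) = 1
~P: Łukasiewicz ¬ gives 1 − 0.96 = 0.04
((((Q /\ Q) /\ P) -> ((P \/ ~Q) \/ Q)) /\ ~P) = min(1, 0.04) = 0.04
~((((Q /\ Q) /\ P) -> ((P \/ ~Q) \/ Q)) /\ ~P): Łukasiewicz ¬ gives 1 − 0.04 = 0.96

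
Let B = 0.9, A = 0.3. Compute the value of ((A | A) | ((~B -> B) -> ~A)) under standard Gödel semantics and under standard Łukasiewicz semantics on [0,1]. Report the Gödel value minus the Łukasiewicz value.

Gödel evaluation:
  (A | A) = max(0.3, 0.3) = 0.3
  ~B: Gödel ¬ of 0.9 = 0 (operand ≠ 0)
  (~B -> B): 0 ≤ 0.9, so result = 1
  ~A: Gödel ¬ of 0.3 = 0 (operand ≠ 0)
  ((~B -> B) -> ~A): 1 > 0, so result = 0
  ((A | A) | ((~B -> B) -> ~A)) = max(0.3, 0) = 0.3
  Gödel value = 0.3
Łukasiewicz evaluation:
  (A | A) = max(0.3, 0.3) = 0.3
  ~B: Łukasiewicz ¬ gives 1 − 0.9 = 0.1
  (~B -> B): min(1, 1 − 0.1 + 0.9) = 1
  ~A: Łukasiewicz ¬ gives 1 − 0.3 = 0.7
  ((~B -> B) -> ~A): min(1, 1 − 1 + 0.7) = 0.7
  ((A | A) | ((~B -> B) -> ~A)) = max(0.3, 0.7) = 0.7
  Łukasiewicz value = 0.7
Difference: 0.3 − 0.7 = -0.40

-0.40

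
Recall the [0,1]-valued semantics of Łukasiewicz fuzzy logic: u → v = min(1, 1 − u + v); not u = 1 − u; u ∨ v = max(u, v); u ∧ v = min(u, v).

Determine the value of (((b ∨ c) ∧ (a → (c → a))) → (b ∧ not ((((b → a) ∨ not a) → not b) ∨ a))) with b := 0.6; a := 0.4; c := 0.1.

0.80

(b ∨ c) = max(0.6, 0.1) = 0.6
(c → a): min(1, 1 − 0.1 + 0.4) = 1
(a → (c → a)): min(1, 1 − 0.4 + 1) = 1
((b ∨ c) ∧ (a → (c → a))) = min(0.6, 1) = 0.6
(b → a): min(1, 1 − 0.6 + 0.4) = 0.8
not a: Łukasiewicz ¬ gives 1 − 0.4 = 0.6
((b → a) ∨ not a) = max(0.8, 0.6) = 0.8
not b: Łukasiewicz ¬ gives 1 − 0.6 = 0.4
(((b → a) ∨ not a) → not b): min(1, 1 − 0.8 + 0.4) = 0.6
((((b → a) ∨ not a) → not b) ∨ a) = max(0.6, 0.4) = 0.6
not ((((b → a) ∨ not a) → not b) ∨ a): Łukasiewicz ¬ gives 1 − 0.6 = 0.4
(b ∧ not ((((b → a) ∨ not a) → not b) ∨ a)) = min(0.6, 0.4) = 0.4
(((b ∨ c) ∧ (a → (c → a))) → (b ∧ not ((((b → a) ∨ not a) → not b) ∨ a))): min(1, 1 − 0.6 + 0.4) = 0.8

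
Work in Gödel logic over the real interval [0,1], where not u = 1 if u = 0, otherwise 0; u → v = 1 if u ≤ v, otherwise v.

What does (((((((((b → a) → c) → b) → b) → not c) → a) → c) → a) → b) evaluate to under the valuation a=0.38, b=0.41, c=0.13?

0.41

(b → a): 0.41 > 0.38, so result = 0.38
((b → a) → c): 0.38 > 0.13, so result = 0.13
(((b → a) → c) → b): 0.13 ≤ 0.41, so result = 1
((((b → a) → c) → b) → b): 1 > 0.41, so result = 0.41
not c: Gödel ¬ of 0.13 = 0 (operand ≠ 0)
(((((b → a) → c) → b) → b) → not c): 0.41 > 0, so result = 0
((((((b → a) → c) → b) → b) → not c) → a): 0 ≤ 0.38, so result = 1
(((((((b → a) → c) → b) → b) → not c) → a) → c): 1 > 0.13, so result = 0.13
((((((((b → a) → c) → b) → b) → not c) → a) → c) → a): 0.13 ≤ 0.38, so result = 1
(((((((((b → a) → c) → b) → b) → not c) → a) → c) → a) → b): 1 > 0.41, so result = 0.41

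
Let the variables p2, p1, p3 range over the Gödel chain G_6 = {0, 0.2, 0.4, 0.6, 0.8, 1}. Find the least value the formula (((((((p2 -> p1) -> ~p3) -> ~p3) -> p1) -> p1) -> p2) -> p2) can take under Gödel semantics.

The minimum is attained at p2 = 0.2, p1 = 0, p3 = 0.2:
  (p2 -> p1): 0.2 > 0, so result = 0
  ~p3: Gödel ¬ of 0.2 = 0 (operand ≠ 0)
  ((p2 -> p1) -> ~p3): 0 ≤ 0, so result = 1
  ~p3: Gödel ¬ of 0.2 = 0 (operand ≠ 0)
  (((p2 -> p1) -> ~p3) -> ~p3): 1 > 0, so result = 0
  ((((p2 -> p1) -> ~p3) -> ~p3) -> p1): 0 ≤ 0, so result = 1
  (((((p2 -> p1) -> ~p3) -> ~p3) -> p1) -> p1): 1 > 0, so result = 0
  ((((((p2 -> p1) -> ~p3) -> ~p3) -> p1) -> p1) -> p2): 0 ≤ 0.2, so result = 1
  (((((((p2 -> p1) -> ~p3) -> ~p3) -> p1) -> p1) -> p2) -> p2): 1 > 0.2, so result = 0.2
Checking all 216 assignments confirms none give a value below 0.20.

0.20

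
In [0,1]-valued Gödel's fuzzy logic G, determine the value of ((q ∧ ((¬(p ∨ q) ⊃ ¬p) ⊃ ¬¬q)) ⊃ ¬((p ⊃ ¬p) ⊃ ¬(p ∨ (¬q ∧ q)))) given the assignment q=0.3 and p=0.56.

(p ∨ q) = max(0.56, 0.3) = 0.56
¬(p ∨ q): Gödel ¬ of 0.56 = 0 (operand ≠ 0)
¬p: Gödel ¬ of 0.56 = 0 (operand ≠ 0)
(¬(p ∨ q) ⊃ ¬p): 0 ≤ 0, so result = 1
¬q: Gödel ¬ of 0.3 = 0 (operand ≠ 0)
¬¬q: Gödel ¬ of 0 = 1 (operand is 0)
((¬(p ∨ q) ⊃ ¬p) ⊃ ¬¬q): 1 ≤ 1, so result = 1
(q ∧ ((¬(p ∨ q) ⊃ ¬p) ⊃ ¬¬q)) = min(0.3, 1) = 0.3
¬p: Gödel ¬ of 0.56 = 0 (operand ≠ 0)
(p ⊃ ¬p): 0.56 > 0, so result = 0
¬q: Gödel ¬ of 0.3 = 0 (operand ≠ 0)
(¬q ∧ q) = min(0, 0.3) = 0
(p ∨ (¬q ∧ q)) = max(0.56, 0) = 0.56
¬(p ∨ (¬q ∧ q)): Gödel ¬ of 0.56 = 0 (operand ≠ 0)
((p ⊃ ¬p) ⊃ ¬(p ∨ (¬q ∧ q))): 0 ≤ 0, so result = 1
¬((p ⊃ ¬p) ⊃ ¬(p ∨ (¬q ∧ q))): Gödel ¬ of 1 = 0 (operand ≠ 0)
((q ∧ ((¬(p ∨ q) ⊃ ¬p) ⊃ ¬¬q)) ⊃ ¬((p ⊃ ¬p) ⊃ ¬(p ∨ (¬q ∧ q)))): 0.3 > 0, so result = 0

0.00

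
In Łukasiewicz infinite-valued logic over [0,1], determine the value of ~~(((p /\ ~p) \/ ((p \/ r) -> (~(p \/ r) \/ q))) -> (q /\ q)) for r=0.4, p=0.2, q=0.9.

0.90

~p: Łukasiewicz ¬ gives 1 − 0.2 = 0.8
(p /\ ~p) = min(0.2, 0.8) = 0.2
(p \/ r) = max(0.2, 0.4) = 0.4
(p \/ r) = max(0.2, 0.4) = 0.4
~(p \/ r): Łukasiewicz ¬ gives 1 − 0.4 = 0.6
(~(p \/ r) \/ q) = max(0.6, 0.9) = 0.9
((p \/ r) -> (~(p \/ r) \/ q)): min(1, 1 − 0.4 + 0.9) = 1
((p /\ ~p) \/ ((p \/ r) -> (~(p \/ r) \/ q))) = max(0.2, 1) = 1
(q /\ q) = min(0.9, 0.9) = 0.9
(((p /\ ~p) \/ ((p \/ r) -> (~(p \/ r) \/ q))) -> (q /\ q)): min(1, 1 − 1 + 0.9) = 0.9
~(((p /\ ~p) \/ ((p \/ r) -> (~(p \/ r) \/ q))) -> (q /\ q)): Łukasiewicz ¬ gives 1 − 0.9 = 0.1
~~(((p /\ ~p) \/ ((p \/ r) -> (~(p \/ r) \/ q))) -> (q /\ q)): Łukasiewicz ¬ gives 1 − 0.1 = 0.9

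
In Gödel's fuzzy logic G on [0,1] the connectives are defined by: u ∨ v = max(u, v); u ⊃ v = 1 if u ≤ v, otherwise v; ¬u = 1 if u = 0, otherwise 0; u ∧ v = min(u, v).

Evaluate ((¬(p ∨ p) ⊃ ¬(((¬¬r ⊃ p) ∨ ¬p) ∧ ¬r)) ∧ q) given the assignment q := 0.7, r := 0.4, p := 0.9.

0.70

(p ∨ p) = max(0.9, 0.9) = 0.9
¬(p ∨ p): Gödel ¬ of 0.9 = 0 (operand ≠ 0)
¬r: Gödel ¬ of 0.4 = 0 (operand ≠ 0)
¬¬r: Gödel ¬ of 0 = 1 (operand is 0)
(¬¬r ⊃ p): 1 > 0.9, so result = 0.9
¬p: Gödel ¬ of 0.9 = 0 (operand ≠ 0)
((¬¬r ⊃ p) ∨ ¬p) = max(0.9, 0) = 0.9
¬r: Gödel ¬ of 0.4 = 0 (operand ≠ 0)
(((¬¬r ⊃ p) ∨ ¬p) ∧ ¬r) = min(0.9, 0) = 0
¬(((¬¬r ⊃ p) ∨ ¬p) ∧ ¬r): Gödel ¬ of 0 = 1 (operand is 0)
(¬(p ∨ p) ⊃ ¬(((¬¬r ⊃ p) ∨ ¬p) ∧ ¬r)): 0 ≤ 1, so result = 1
((¬(p ∨ p) ⊃ ¬(((¬¬r ⊃ p) ∨ ¬p) ∧ ¬r)) ∧ q) = min(1, 0.7) = 0.7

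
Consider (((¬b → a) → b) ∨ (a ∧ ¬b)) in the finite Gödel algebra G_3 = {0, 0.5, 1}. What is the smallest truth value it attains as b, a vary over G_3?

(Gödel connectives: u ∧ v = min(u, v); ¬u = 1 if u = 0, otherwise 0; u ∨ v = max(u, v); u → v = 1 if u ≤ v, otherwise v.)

0.50

The minimum is attained at b = 0, a = 0.5:
  ¬b: Gödel ¬ of 0 = 1 (operand is 0)
  (¬b → a): 1 > 0.5, so result = 0.5
  ((¬b → a) → b): 0.5 > 0, so result = 0
  ¬b: Gödel ¬ of 0 = 1 (operand is 0)
  (a ∧ ¬b) = min(0.5, 1) = 0.5
  (((¬b → a) → b) ∨ (a ∧ ¬b)) = max(0, 0.5) = 0.5
Checking all 9 assignments confirms none give a value below 0.50.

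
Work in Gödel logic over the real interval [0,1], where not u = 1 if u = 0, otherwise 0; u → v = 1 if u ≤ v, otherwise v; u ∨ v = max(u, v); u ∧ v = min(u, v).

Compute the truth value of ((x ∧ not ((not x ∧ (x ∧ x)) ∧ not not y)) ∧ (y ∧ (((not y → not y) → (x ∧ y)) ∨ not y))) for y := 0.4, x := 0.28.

0.28

not x: Gödel ¬ of 0.28 = 0 (operand ≠ 0)
(x ∧ x) = min(0.28, 0.28) = 0.28
(not x ∧ (x ∧ x)) = min(0, 0.28) = 0
not y: Gödel ¬ of 0.4 = 0 (operand ≠ 0)
not not y: Gödel ¬ of 0 = 1 (operand is 0)
((not x ∧ (x ∧ x)) ∧ not not y) = min(0, 1) = 0
not ((not x ∧ (x ∧ x)) ∧ not not y): Gödel ¬ of 0 = 1 (operand is 0)
(x ∧ not ((not x ∧ (x ∧ x)) ∧ not not y)) = min(0.28, 1) = 0.28
not y: Gödel ¬ of 0.4 = 0 (operand ≠ 0)
not y: Gödel ¬ of 0.4 = 0 (operand ≠ 0)
(not y → not y): 0 ≤ 0, so result = 1
(x ∧ y) = min(0.28, 0.4) = 0.28
((not y → not y) → (x ∧ y)): 1 > 0.28, so result = 0.28
not y: Gödel ¬ of 0.4 = 0 (operand ≠ 0)
(((not y → not y) → (x ∧ y)) ∨ not y) = max(0.28, 0) = 0.28
(y ∧ (((not y → not y) → (x ∧ y)) ∨ not y)) = min(0.4, 0.28) = 0.28
((x ∧ not ((not x ∧ (x ∧ x)) ∧ not not y)) ∧ (y ∧ (((not y → not y) → (x ∧ y)) ∨ not y))) = min(0.28, 0.28) = 0.28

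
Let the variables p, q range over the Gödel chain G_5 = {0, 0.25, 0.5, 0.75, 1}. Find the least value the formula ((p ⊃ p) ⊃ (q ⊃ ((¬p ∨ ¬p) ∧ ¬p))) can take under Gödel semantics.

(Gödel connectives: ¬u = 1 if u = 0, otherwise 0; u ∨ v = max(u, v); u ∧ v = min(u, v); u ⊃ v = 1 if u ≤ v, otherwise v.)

0.00

The minimum is attained at p = 0.25, q = 0.25:
  (p ⊃ p): 0.25 ≤ 0.25, so result = 1
  ¬p: Gödel ¬ of 0.25 = 0 (operand ≠ 0)
  ¬p: Gödel ¬ of 0.25 = 0 (operand ≠ 0)
  (¬p ∨ ¬p) = max(0, 0) = 0
  ¬p: Gödel ¬ of 0.25 = 0 (operand ≠ 0)
  ((¬p ∨ ¬p) ∧ ¬p) = min(0, 0) = 0
  (q ⊃ ((¬p ∨ ¬p) ∧ ¬p)): 0.25 > 0, so result = 0
  ((p ⊃ p) ⊃ (q ⊃ ((¬p ∨ ¬p) ∧ ¬p))): 1 > 0, so result = 0
Checking all 25 assignments confirms none give a value below 0.00.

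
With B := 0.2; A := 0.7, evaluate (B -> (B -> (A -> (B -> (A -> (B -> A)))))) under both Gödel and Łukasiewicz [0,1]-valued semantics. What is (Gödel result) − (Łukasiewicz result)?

0.00

Gödel evaluation:
  (B -> A): 0.2 ≤ 0.7, so result = 1
  (A -> (B -> A)): 0.7 ≤ 1, so result = 1
  (B -> (A -> (B -> A))): 0.2 ≤ 1, so result = 1
  (A -> (B -> (A -> (B -> A)))): 0.7 ≤ 1, so result = 1
  (B -> (A -> (B -> (A -> (B -> A))))): 0.2 ≤ 1, so result = 1
  (B -> (B -> (A -> (B -> (A -> (B -> A)))))): 0.2 ≤ 1, so result = 1
  Gödel value = 1
Łukasiewicz evaluation:
  (B -> A): min(1, 1 − 0.2 + 0.7) = 1
  (A -> (B -> A)): min(1, 1 − 0.7 + 1) = 1
  (B -> (A -> (B -> A))): min(1, 1 − 0.2 + 1) = 1
  (A -> (B -> (A -> (B -> A)))): min(1, 1 − 0.7 + 1) = 1
  (B -> (A -> (B -> (A -> (B -> A))))): min(1, 1 − 0.2 + 1) = 1
  (B -> (B -> (A -> (B -> (A -> (B -> A)))))): min(1, 1 − 0.2 + 1) = 1
  Łukasiewicz value = 1
Difference: 1 − 1 = 0.00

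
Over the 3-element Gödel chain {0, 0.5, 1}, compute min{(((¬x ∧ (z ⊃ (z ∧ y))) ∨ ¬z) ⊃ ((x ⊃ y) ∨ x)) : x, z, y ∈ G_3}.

The minimum is attained at x = 0.5, z = 0, y = 0:
  ¬x: Gödel ¬ of 0.5 = 0 (operand ≠ 0)
  (z ∧ y) = min(0, 0) = 0
  (z ⊃ (z ∧ y)): 0 ≤ 0, so result = 1
  (¬x ∧ (z ⊃ (z ∧ y))) = min(0, 1) = 0
  ¬z: Gödel ¬ of 0 = 1 (operand is 0)
  ((¬x ∧ (z ⊃ (z ∧ y))) ∨ ¬z) = max(0, 1) = 1
  (x ⊃ y): 0.5 > 0, so result = 0
  ((x ⊃ y) ∨ x) = max(0, 0.5) = 0.5
  (((¬x ∧ (z ⊃ (z ∧ y))) ∨ ¬z) ⊃ ((x ⊃ y) ∨ x)): 1 > 0.5, so result = 0.5
Checking all 27 assignments confirms none give a value below 0.50.

0.50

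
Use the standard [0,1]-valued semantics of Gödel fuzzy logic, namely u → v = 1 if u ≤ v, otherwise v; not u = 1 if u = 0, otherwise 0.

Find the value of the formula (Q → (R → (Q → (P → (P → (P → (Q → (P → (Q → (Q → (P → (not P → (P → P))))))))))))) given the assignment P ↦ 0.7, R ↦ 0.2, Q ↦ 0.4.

not P: Gödel ¬ of 0.7 = 0 (operand ≠ 0)
(P → P): 0.7 ≤ 0.7, so result = 1
(not P → (P → P)): 0 ≤ 1, so result = 1
(P → (not P → (P → P))): 0.7 ≤ 1, so result = 1
(Q → (P → (not P → (P → P)))): 0.4 ≤ 1, so result = 1
(Q → (Q → (P → (not P → (P → P))))): 0.4 ≤ 1, so result = 1
(P → (Q → (Q → (P → (not P → (P → P)))))): 0.7 ≤ 1, so result = 1
(Q → (P → (Q → (Q → (P → (not P → (P → P))))))): 0.4 ≤ 1, so result = 1
(P → (Q → (P → (Q → (Q → (P → (not P → (P → P)))))))): 0.7 ≤ 1, so result = 1
(P → (P → (Q → (P → (Q → (Q → (P → (not P → (P → P))))))))): 0.7 ≤ 1, so result = 1
(P → (P → (P → (Q → (P → (Q → (Q → (P → (not P → (P → P)))))))))): 0.7 ≤ 1, so result = 1
(Q → (P → (P → (P → (Q → (P → (Q → (Q → (P → (not P → (P → P))))))))))): 0.4 ≤ 1, so result = 1
(R → (Q → (P → (P → (P → (Q → (P → (Q → (Q → (P → (not P → (P → P)))))))))))): 0.2 ≤ 1, so result = 1
(Q → (R → (Q → (P → (P → (P → (Q → (P → (Q → (Q → (P → (not P → (P → P))))))))))))): 0.4 ≤ 1, so result = 1

1.00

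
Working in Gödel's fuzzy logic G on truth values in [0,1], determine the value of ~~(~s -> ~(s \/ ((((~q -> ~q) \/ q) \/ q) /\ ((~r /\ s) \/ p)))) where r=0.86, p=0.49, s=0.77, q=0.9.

1.00

~s: Gödel ¬ of 0.77 = 0 (operand ≠ 0)
~q: Gödel ¬ of 0.9 = 0 (operand ≠ 0)
~q: Gödel ¬ of 0.9 = 0 (operand ≠ 0)
(~q -> ~q): 0 ≤ 0, so result = 1
((~q -> ~q) \/ q) = max(1, 0.9) = 1
(((~q -> ~q) \/ q) \/ q) = max(1, 0.9) = 1
~r: Gödel ¬ of 0.86 = 0 (operand ≠ 0)
(~r /\ s) = min(0, 0.77) = 0
((~r /\ s) \/ p) = max(0, 0.49) = 0.49
((((~q -> ~q) \/ q) \/ q) /\ ((~r /\ s) \/ p)) = min(1, 0.49) = 0.49
(s \/ ((((~q -> ~q) \/ q) \/ q) /\ ((~r /\ s) \/ p))) = max(0.77, 0.49) = 0.77
~(s \/ ((((~q -> ~q) \/ q) \/ q) /\ ((~r /\ s) \/ p))): Gödel ¬ of 0.77 = 0 (operand ≠ 0)
(~s -> ~(s \/ ((((~q -> ~q) \/ q) \/ q) /\ ((~r /\ s) \/ p)))): 0 ≤ 0, so result = 1
~(~s -> ~(s \/ ((((~q -> ~q) \/ q) \/ q) /\ ((~r /\ s) \/ p)))): Gödel ¬ of 1 = 0 (operand ≠ 0)
~~(~s -> ~(s \/ ((((~q -> ~q) \/ q) \/ q) /\ ((~r /\ s) \/ p)))): Gödel ¬ of 0 = 1 (operand is 0)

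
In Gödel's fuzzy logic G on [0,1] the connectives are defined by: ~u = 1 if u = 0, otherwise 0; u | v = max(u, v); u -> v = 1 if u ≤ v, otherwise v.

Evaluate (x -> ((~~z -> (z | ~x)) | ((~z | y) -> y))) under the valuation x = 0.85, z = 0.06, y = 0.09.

1.00

~z: Gödel ¬ of 0.06 = 0 (operand ≠ 0)
~~z: Gödel ¬ of 0 = 1 (operand is 0)
~x: Gödel ¬ of 0.85 = 0 (operand ≠ 0)
(z | ~x) = max(0.06, 0) = 0.06
(~~z -> (z | ~x)): 1 > 0.06, so result = 0.06
~z: Gödel ¬ of 0.06 = 0 (operand ≠ 0)
(~z | y) = max(0, 0.09) = 0.09
((~z | y) -> y): 0.09 ≤ 0.09, so result = 1
((~~z -> (z | ~x)) | ((~z | y) -> y)) = max(0.06, 1) = 1
(x -> ((~~z -> (z | ~x)) | ((~z | y) -> y))): 0.85 ≤ 1, so result = 1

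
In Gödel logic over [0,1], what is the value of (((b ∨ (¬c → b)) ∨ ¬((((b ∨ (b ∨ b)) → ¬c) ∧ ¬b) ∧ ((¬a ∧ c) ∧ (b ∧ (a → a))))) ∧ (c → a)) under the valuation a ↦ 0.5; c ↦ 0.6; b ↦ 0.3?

¬c: Gödel ¬ of 0.6 = 0 (operand ≠ 0)
(¬c → b): 0 ≤ 0.3, so result = 1
(b ∨ (¬c → b)) = max(0.3, 1) = 1
(b ∨ b) = max(0.3, 0.3) = 0.3
(b ∨ (b ∨ b)) = max(0.3, 0.3) = 0.3
¬c: Gödel ¬ of 0.6 = 0 (operand ≠ 0)
((b ∨ (b ∨ b)) → ¬c): 0.3 > 0, so result = 0
¬b: Gödel ¬ of 0.3 = 0 (operand ≠ 0)
(((b ∨ (b ∨ b)) → ¬c) ∧ ¬b) = min(0, 0) = 0
¬a: Gödel ¬ of 0.5 = 0 (operand ≠ 0)
(¬a ∧ c) = min(0, 0.6) = 0
(a → a): 0.5 ≤ 0.5, so result = 1
(b ∧ (a → a)) = min(0.3, 1) = 0.3
((¬a ∧ c) ∧ (b ∧ (a → a))) = min(0, 0.3) = 0
((((b ∨ (b ∨ b)) → ¬c) ∧ ¬b) ∧ ((¬a ∧ c) ∧ (b ∧ (a → a)))) = min(0, 0) = 0
¬((((b ∨ (b ∨ b)) → ¬c) ∧ ¬b) ∧ ((¬a ∧ c) ∧ (b ∧ (a → a)))): Gödel ¬ of 0 = 1 (operand is 0)
((b ∨ (¬c → b)) ∨ ¬((((b ∨ (b ∨ b)) → ¬c) ∧ ¬b) ∧ ((¬a ∧ c) ∧ (b ∧ (a → a))))) = max(1, 1) = 1
(c → a): 0.6 > 0.5, so result = 0.5
(((b ∨ (¬c → b)) ∨ ¬((((b ∨ (b ∨ b)) → ¬c) ∧ ¬b) ∧ ((¬a ∧ c) ∧ (b ∧ (a → a))))) ∧ (c → a)) = min(1, 0.5) = 0.5

0.50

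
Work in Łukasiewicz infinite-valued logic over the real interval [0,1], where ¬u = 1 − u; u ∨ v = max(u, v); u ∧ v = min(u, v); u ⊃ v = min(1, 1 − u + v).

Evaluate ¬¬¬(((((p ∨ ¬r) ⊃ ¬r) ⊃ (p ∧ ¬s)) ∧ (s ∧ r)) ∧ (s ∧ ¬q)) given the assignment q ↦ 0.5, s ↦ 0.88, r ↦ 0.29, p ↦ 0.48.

0.88

¬r: Łukasiewicz ¬ gives 1 − 0.29 = 0.71
(p ∨ ¬r) = max(0.48, 0.71) = 0.71
¬r: Łukasiewicz ¬ gives 1 − 0.29 = 0.71
((p ∨ ¬r) ⊃ ¬r): min(1, 1 − 0.71 + 0.71) = 1
¬s: Łukasiewicz ¬ gives 1 − 0.88 = 0.12
(p ∧ ¬s) = min(0.48, 0.12) = 0.12
(((p ∨ ¬r) ⊃ ¬r) ⊃ (p ∧ ¬s)): min(1, 1 − 1 + 0.12) = 0.12
(s ∧ r) = min(0.88, 0.29) = 0.29
((((p ∨ ¬r) ⊃ ¬r) ⊃ (p ∧ ¬s)) ∧ (s ∧ r)) = min(0.12, 0.29) = 0.12
¬q: Łukasiewicz ¬ gives 1 − 0.5 = 0.5
(s ∧ ¬q) = min(0.88, 0.5) = 0.5
(((((p ∨ ¬r) ⊃ ¬r) ⊃ (p ∧ ¬s)) ∧ (s ∧ r)) ∧ (s ∧ ¬q)) = min(0.12, 0.5) = 0.12
¬(((((p ∨ ¬r) ⊃ ¬r) ⊃ (p ∧ ¬s)) ∧ (s ∧ r)) ∧ (s ∧ ¬q)): Łukasiewicz ¬ gives 1 − 0.12 = 0.88
¬¬(((((p ∨ ¬r) ⊃ ¬r) ⊃ (p ∧ ¬s)) ∧ (s ∧ r)) ∧ (s ∧ ¬q)): Łukasiewicz ¬ gives 1 − 0.88 = 0.12
¬¬¬(((((p ∨ ¬r) ⊃ ¬r) ⊃ (p ∧ ¬s)) ∧ (s ∧ r)) ∧ (s ∧ ¬q)): Łukasiewicz ¬ gives 1 − 0.12 = 0.88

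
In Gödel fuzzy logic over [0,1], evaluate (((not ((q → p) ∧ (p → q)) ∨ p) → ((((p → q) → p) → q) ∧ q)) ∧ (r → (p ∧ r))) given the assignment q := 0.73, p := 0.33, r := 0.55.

(q → p): 0.73 > 0.33, so result = 0.33
(p → q): 0.33 ≤ 0.73, so result = 1
((q → p) ∧ (p → q)) = min(0.33, 1) = 0.33
not ((q → p) ∧ (p → q)): Gödel ¬ of 0.33 = 0 (operand ≠ 0)
(not ((q → p) ∧ (p → q)) ∨ p) = max(0, 0.33) = 0.33
(p → q): 0.33 ≤ 0.73, so result = 1
((p → q) → p): 1 > 0.33, so result = 0.33
(((p → q) → p) → q): 0.33 ≤ 0.73, so result = 1
((((p → q) → p) → q) ∧ q) = min(1, 0.73) = 0.73
((not ((q → p) ∧ (p → q)) ∨ p) → ((((p → q) → p) → q) ∧ q)): 0.33 ≤ 0.73, so result = 1
(p ∧ r) = min(0.33, 0.55) = 0.33
(r → (p ∧ r)): 0.55 > 0.33, so result = 0.33
(((not ((q → p) ∧ (p → q)) ∨ p) → ((((p → q) → p) → q) ∧ q)) ∧ (r → (p ∧ r))) = min(1, 0.33) = 0.33

0.33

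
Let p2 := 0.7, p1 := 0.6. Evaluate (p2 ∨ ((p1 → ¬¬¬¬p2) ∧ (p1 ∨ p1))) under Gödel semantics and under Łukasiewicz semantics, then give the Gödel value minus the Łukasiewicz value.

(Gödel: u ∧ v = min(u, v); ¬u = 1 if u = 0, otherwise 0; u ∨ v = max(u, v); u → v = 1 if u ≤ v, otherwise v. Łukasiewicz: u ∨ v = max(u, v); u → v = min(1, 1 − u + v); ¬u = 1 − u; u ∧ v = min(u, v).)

0.00

Gödel evaluation:
  ¬p2: Gödel ¬ of 0.7 = 0 (operand ≠ 0)
  ¬¬p2: Gödel ¬ of 0 = 1 (operand is 0)
  ¬¬¬p2: Gödel ¬ of 1 = 0 (operand ≠ 0)
  ¬¬¬¬p2: Gödel ¬ of 0 = 1 (operand is 0)
  (p1 → ¬¬¬¬p2): 0.6 ≤ 1, so result = 1
  (p1 ∨ p1) = max(0.6, 0.6) = 0.6
  ((p1 → ¬¬¬¬p2) ∧ (p1 ∨ p1)) = min(1, 0.6) = 0.6
  (p2 ∨ ((p1 → ¬¬¬¬p2) ∧ (p1 ∨ p1))) = max(0.7, 0.6) = 0.7
  Gödel value = 0.7
Łukasiewicz evaluation:
  ¬p2: Łukasiewicz ¬ gives 1 − 0.7 = 0.3
  ¬¬p2: Łukasiewicz ¬ gives 1 − 0.3 = 0.7
  ¬¬¬p2: Łukasiewicz ¬ gives 1 − 0.7 = 0.3
  ¬¬¬¬p2: Łukasiewicz ¬ gives 1 − 0.3 = 0.7
  (p1 → ¬¬¬¬p2): min(1, 1 − 0.6 + 0.7) = 1
  (p1 ∨ p1) = max(0.6, 0.6) = 0.6
  ((p1 → ¬¬¬¬p2) ∧ (p1 ∨ p1)) = min(1, 0.6) = 0.6
  (p2 ∨ ((p1 → ¬¬¬¬p2) ∧ (p1 ∨ p1))) = max(0.7, 0.6) = 0.7
  Łukasiewicz value = 0.7
Difference: 0.7 − 0.7 = 0.00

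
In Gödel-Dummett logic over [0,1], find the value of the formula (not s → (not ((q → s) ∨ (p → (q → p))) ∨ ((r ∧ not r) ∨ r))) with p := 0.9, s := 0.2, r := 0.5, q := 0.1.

1.00

not s: Gödel ¬ of 0.2 = 0 (operand ≠ 0)
(q → s): 0.1 ≤ 0.2, so result = 1
(q → p): 0.1 ≤ 0.9, so result = 1
(p → (q → p)): 0.9 ≤ 1, so result = 1
((q → s) ∨ (p → (q → p))) = max(1, 1) = 1
not ((q → s) ∨ (p → (q → p))): Gödel ¬ of 1 = 0 (operand ≠ 0)
not r: Gödel ¬ of 0.5 = 0 (operand ≠ 0)
(r ∧ not r) = min(0.5, 0) = 0
((r ∧ not r) ∨ r) = max(0, 0.5) = 0.5
(not ((q → s) ∨ (p → (q → p))) ∨ ((r ∧ not r) ∨ r)) = max(0, 0.5) = 0.5
(not s → (not ((q → s) ∨ (p → (q → p))) ∨ ((r ∧ not r) ∨ r))): 0 ≤ 0.5, so result = 1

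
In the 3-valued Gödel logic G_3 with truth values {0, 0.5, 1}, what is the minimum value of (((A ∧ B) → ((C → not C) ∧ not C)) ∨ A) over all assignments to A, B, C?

0.50

The minimum is attained at A = 0.5, B = 0.5, C = 0.5:
  (A ∧ B) = min(0.5, 0.5) = 0.5
  not C: Gödel ¬ of 0.5 = 0 (operand ≠ 0)
  (C → not C): 0.5 > 0, so result = 0
  not C: Gödel ¬ of 0.5 = 0 (operand ≠ 0)
  ((C → not C) ∧ not C) = min(0, 0) = 0
  ((A ∧ B) → ((C → not C) ∧ not C)): 0.5 > 0, so result = 0
  (((A ∧ B) → ((C → not C) ∧ not C)) ∨ A) = max(0, 0.5) = 0.5
Checking all 27 assignments confirms none give a value below 0.50.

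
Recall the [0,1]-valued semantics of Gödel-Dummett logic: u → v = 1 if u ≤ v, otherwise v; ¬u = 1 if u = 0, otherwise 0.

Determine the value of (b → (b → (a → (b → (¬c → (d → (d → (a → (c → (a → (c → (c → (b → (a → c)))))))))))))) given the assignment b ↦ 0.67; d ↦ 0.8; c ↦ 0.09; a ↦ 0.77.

1.00

¬c: Gödel ¬ of 0.09 = 0 (operand ≠ 0)
(a → c): 0.77 > 0.09, so result = 0.09
(b → (a → c)): 0.67 > 0.09, so result = 0.09
(c → (b → (a → c))): 0.09 ≤ 0.09, so result = 1
(c → (c → (b → (a → c)))): 0.09 ≤ 1, so result = 1
(a → (c → (c → (b → (a → c))))): 0.77 ≤ 1, so result = 1
(c → (a → (c → (c → (b → (a → c)))))): 0.09 ≤ 1, so result = 1
(a → (c → (a → (c → (c → (b → (a → c))))))): 0.77 ≤ 1, so result = 1
(d → (a → (c → (a → (c → (c → (b → (a → c)))))))): 0.8 ≤ 1, so result = 1
(d → (d → (a → (c → (a → (c → (c → (b → (a → c))))))))): 0.8 ≤ 1, so result = 1
(¬c → (d → (d → (a → (c → (a → (c → (c → (b → (a → c)))))))))): 0 ≤ 1, so result = 1
(b → (¬c → (d → (d → (a → (c → (a → (c → (c → (b → (a → c))))))))))): 0.67 ≤ 1, so result = 1
(a → (b → (¬c → (d → (d → (a → (c → (a → (c → (c → (b → (a → c)))))))))))): 0.77 ≤ 1, so result = 1
(b → (a → (b → (¬c → (d → (d → (a → (c → (a → (c → (c → (b → (a → c))))))))))))): 0.67 ≤ 1, so result = 1
(b → (b → (a → (b → (¬c → (d → (d → (a → (c → (a → (c → (c → (b → (a → c)))))))))))))): 0.67 ≤ 1, so result = 1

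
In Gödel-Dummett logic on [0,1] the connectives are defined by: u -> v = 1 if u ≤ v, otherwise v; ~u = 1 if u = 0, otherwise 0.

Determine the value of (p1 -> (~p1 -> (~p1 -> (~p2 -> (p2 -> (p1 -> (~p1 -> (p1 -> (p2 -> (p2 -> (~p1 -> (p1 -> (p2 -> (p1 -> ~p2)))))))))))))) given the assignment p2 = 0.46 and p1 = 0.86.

1.00

~p1: Gödel ¬ of 0.86 = 0 (operand ≠ 0)
~p1: Gödel ¬ of 0.86 = 0 (operand ≠ 0)
~p2: Gödel ¬ of 0.46 = 0 (operand ≠ 0)
~p1: Gödel ¬ of 0.86 = 0 (operand ≠ 0)
~p1: Gödel ¬ of 0.86 = 0 (operand ≠ 0)
~p2: Gödel ¬ of 0.46 = 0 (operand ≠ 0)
(p1 -> ~p2): 0.86 > 0, so result = 0
(p2 -> (p1 -> ~p2)): 0.46 > 0, so result = 0
(p1 -> (p2 -> (p1 -> ~p2))): 0.86 > 0, so result = 0
(~p1 -> (p1 -> (p2 -> (p1 -> ~p2)))): 0 ≤ 0, so result = 1
(p2 -> (~p1 -> (p1 -> (p2 -> (p1 -> ~p2))))): 0.46 ≤ 1, so result = 1
(p2 -> (p2 -> (~p1 -> (p1 -> (p2 -> (p1 -> ~p2)))))): 0.46 ≤ 1, so result = 1
(p1 -> (p2 -> (p2 -> (~p1 -> (p1 -> (p2 -> (p1 -> ~p2))))))): 0.86 ≤ 1, so result = 1
(~p1 -> (p1 -> (p2 -> (p2 -> (~p1 -> (p1 -> (p2 -> (p1 -> ~p2)))))))): 0 ≤ 1, so result = 1
(p1 -> (~p1 -> (p1 -> (p2 -> (p2 -> (~p1 -> (p1 -> (p2 -> (p1 -> ~p2))))))))): 0.86 ≤ 1, so result = 1
(p2 -> (p1 -> (~p1 -> (p1 -> (p2 -> (p2 -> (~p1 -> (p1 -> (p2 -> (p1 -> ~p2)))))))))): 0.46 ≤ 1, so result = 1
(~p2 -> (p2 -> (p1 -> (~p1 -> (p1 -> (p2 -> (p2 -> (~p1 -> (p1 -> (p2 -> (p1 -> ~p2))))))))))): 0 ≤ 1, so result = 1
(~p1 -> (~p2 -> (p2 -> (p1 -> (~p1 -> (p1 -> (p2 -> (p2 -> (~p1 -> (p1 -> (p2 -> (p1 -> ~p2)))))))))))): 0 ≤ 1, so result = 1
(~p1 -> (~p1 -> (~p2 -> (p2 -> (p1 -> (~p1 -> (p1 -> (p2 -> (p2 -> (~p1 -> (p1 -> (p2 -> (p1 -> ~p2))))))))))))): 0 ≤ 1, so result = 1
(p1 -> (~p1 -> (~p1 -> (~p2 -> (p2 -> (p1 -> (~p1 -> (p1 -> (p2 -> (p2 -> (~p1 -> (p1 -> (p2 -> (p1 -> ~p2)))))))))))))): 0.86 ≤ 1, so result = 1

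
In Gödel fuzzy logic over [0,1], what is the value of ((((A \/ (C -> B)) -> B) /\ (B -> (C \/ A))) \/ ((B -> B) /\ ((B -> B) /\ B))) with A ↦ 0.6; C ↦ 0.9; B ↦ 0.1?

0.10

(C -> B): 0.9 > 0.1, so result = 0.1
(A \/ (C -> B)) = max(0.6, 0.1) = 0.6
((A \/ (C -> B)) -> B): 0.6 > 0.1, so result = 0.1
(C \/ A) = max(0.9, 0.6) = 0.9
(B -> (C \/ A)): 0.1 ≤ 0.9, so result = 1
(((A \/ (C -> B)) -> B) /\ (B -> (C \/ A))) = min(0.1, 1) = 0.1
(B -> B): 0.1 ≤ 0.1, so result = 1
(B -> B): 0.1 ≤ 0.1, so result = 1
((B -> B) /\ B) = min(1, 0.1) = 0.1
((B -> B) /\ ((B -> B) /\ B)) = min(1, 0.1) = 0.1
((((A \/ (C -> B)) -> B) /\ (B -> (C \/ A))) \/ ((B -> B) /\ ((B -> B) /\ B))) = max(0.1, 0.1) = 0.1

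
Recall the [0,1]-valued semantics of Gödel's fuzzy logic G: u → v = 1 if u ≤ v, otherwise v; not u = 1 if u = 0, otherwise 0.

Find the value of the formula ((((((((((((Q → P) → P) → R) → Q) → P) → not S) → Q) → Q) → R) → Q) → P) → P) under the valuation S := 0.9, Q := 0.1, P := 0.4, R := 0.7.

(Q → P): 0.1 ≤ 0.4, so result = 1
((Q → P) → P): 1 > 0.4, so result = 0.4
(((Q → P) → P) → R): 0.4 ≤ 0.7, so result = 1
((((Q → P) → P) → R) → Q): 1 > 0.1, so result = 0.1
(((((Q → P) → P) → R) → Q) → P): 0.1 ≤ 0.4, so result = 1
not S: Gödel ¬ of 0.9 = 0 (operand ≠ 0)
((((((Q → P) → P) → R) → Q) → P) → not S): 1 > 0, so result = 0
(((((((Q → P) → P) → R) → Q) → P) → not S) → Q): 0 ≤ 0.1, so result = 1
((((((((Q → P) → P) → R) → Q) → P) → not S) → Q) → Q): 1 > 0.1, so result = 0.1
(((((((((Q → P) → P) → R) → Q) → P) → not S) → Q) → Q) → R): 0.1 ≤ 0.7, so result = 1
((((((((((Q → P) → P) → R) → Q) → P) → not S) → Q) → Q) → R) → Q): 1 > 0.1, so result = 0.1
(((((((((((Q → P) → P) → R) → Q) → P) → not S) → Q) → Q) → R) → Q) → P): 0.1 ≤ 0.4, so result = 1
((((((((((((Q → P) → P) → R) → Q) → P) → not S) → Q) → Q) → R) → Q) → P) → P): 1 > 0.4, so result = 0.4

0.40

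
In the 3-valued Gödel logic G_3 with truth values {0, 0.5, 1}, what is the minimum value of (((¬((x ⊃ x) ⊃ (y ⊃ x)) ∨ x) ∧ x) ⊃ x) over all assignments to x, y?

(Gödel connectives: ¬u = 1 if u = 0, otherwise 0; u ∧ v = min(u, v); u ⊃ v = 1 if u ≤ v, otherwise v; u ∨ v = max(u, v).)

Every assignment gives 1. For instance at x = 0, y = 0:
  (x ⊃ x): 0 ≤ 0, so result = 1
  (y ⊃ x): 0 ≤ 0, so result = 1
  ((x ⊃ x) ⊃ (y ⊃ x)): 1 ≤ 1, so result = 1
  ¬((x ⊃ x) ⊃ (y ⊃ x)): Gödel ¬ of 1 = 0 (operand ≠ 0)
  (¬((x ⊃ x) ⊃ (y ⊃ x)) ∨ x) = max(0, 0) = 0
  ((¬((x ⊃ x) ⊃ (y ⊃ x)) ∨ x) ∧ x) = min(0, 0) = 0
  (((¬((x ⊃ x) ⊃ (y ⊃ x)) ∨ x) ∧ x) ⊃ x): 0 ≤ 0, so result = 1
All 9 assignments give value 1 — the formula is a G_3-tautology.

1.00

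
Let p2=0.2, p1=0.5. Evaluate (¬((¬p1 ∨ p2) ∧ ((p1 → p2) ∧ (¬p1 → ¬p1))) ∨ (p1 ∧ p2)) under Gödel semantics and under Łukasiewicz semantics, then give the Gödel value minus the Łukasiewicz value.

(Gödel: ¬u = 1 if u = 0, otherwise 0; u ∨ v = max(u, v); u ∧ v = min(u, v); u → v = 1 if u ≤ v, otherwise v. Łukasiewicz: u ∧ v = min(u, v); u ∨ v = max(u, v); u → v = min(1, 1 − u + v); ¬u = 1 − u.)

Gödel evaluation:
  ¬p1: Gödel ¬ of 0.5 = 0 (operand ≠ 0)
  (¬p1 ∨ p2) = max(0, 0.2) = 0.2
  (p1 → p2): 0.5 > 0.2, so result = 0.2
  ¬p1: Gödel ¬ of 0.5 = 0 (operand ≠ 0)
  ¬p1: Gödel ¬ of 0.5 = 0 (operand ≠ 0)
  (¬p1 → ¬p1): 0 ≤ 0, so result = 1
  ((p1 → p2) ∧ (¬p1 → ¬p1)) = min(0.2, 1) = 0.2
  ((¬p1 ∨ p2) ∧ ((p1 → p2) ∧ (¬p1 → ¬p1))) = min(0.2, 0.2) = 0.2
  ¬((¬p1 ∨ p2) ∧ ((p1 → p2) ∧ (¬p1 → ¬p1))): Gödel ¬ of 0.2 = 0 (operand ≠ 0)
  (p1 ∧ p2) = min(0.5, 0.2) = 0.2
  (¬((¬p1 ∨ p2) ∧ ((p1 → p2) ∧ (¬p1 → ¬p1))) ∨ (p1 ∧ p2)) = max(0, 0.2) = 0.2
  Gödel value = 0.2
Łukasiewicz evaluation:
  ¬p1: Łukasiewicz ¬ gives 1 − 0.5 = 0.5
  (¬p1 ∨ p2) = max(0.5, 0.2) = 0.5
  (p1 → p2): min(1, 1 − 0.5 + 0.2) = 0.7
  ¬p1: Łukasiewicz ¬ gives 1 − 0.5 = 0.5
  ¬p1: Łukasiewicz ¬ gives 1 − 0.5 = 0.5
  (¬p1 → ¬p1): min(1, 1 − 0.5 + 0.5) = 1
  ((p1 → p2) ∧ (¬p1 → ¬p1)) = min(0.7, 1) = 0.7
  ((¬p1 ∨ p2) ∧ ((p1 → p2) ∧ (¬p1 → ¬p1))) = min(0.5, 0.7) = 0.5
  ¬((¬p1 ∨ p2) ∧ ((p1 → p2) ∧ (¬p1 → ¬p1))): Łukasiewicz ¬ gives 1 − 0.5 = 0.5
  (p1 ∧ p2) = min(0.5, 0.2) = 0.2
  (¬((¬p1 ∨ p2) ∧ ((p1 → p2) ∧ (¬p1 → ¬p1))) ∨ (p1 ∧ p2)) = max(0.5, 0.2) = 0.5
  Łukasiewicz value = 0.5
Difference: 0.2 − 0.5 = -0.30

-0.30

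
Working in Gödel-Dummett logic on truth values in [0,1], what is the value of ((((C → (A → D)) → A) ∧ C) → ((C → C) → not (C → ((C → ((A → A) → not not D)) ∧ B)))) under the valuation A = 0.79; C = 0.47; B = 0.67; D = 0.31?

(A → D): 0.79 > 0.31, so result = 0.31
(C → (A → D)): 0.47 > 0.31, so result = 0.31
((C → (A → D)) → A): 0.31 ≤ 0.79, so result = 1
(((C → (A → D)) → A) ∧ C) = min(1, 0.47) = 0.47
(C → C): 0.47 ≤ 0.47, so result = 1
(A → A): 0.79 ≤ 0.79, so result = 1
not D: Gödel ¬ of 0.31 = 0 (operand ≠ 0)
not not D: Gödel ¬ of 0 = 1 (operand is 0)
((A → A) → not not D): 1 ≤ 1, so result = 1
(C → ((A → A) → not not D)): 0.47 ≤ 1, so result = 1
((C → ((A → A) → not not D)) ∧ B) = min(1, 0.67) = 0.67
(C → ((C → ((A → A) → not not D)) ∧ B)): 0.47 ≤ 0.67, so result = 1
not (C → ((C → ((A → A) → not not D)) ∧ B)): Gödel ¬ of 1 = 0 (operand ≠ 0)
((C → C) → not (C → ((C → ((A → A) → not not D)) ∧ B))): 1 > 0, so result = 0
((((C → (A → D)) → A) ∧ C) → ((C → C) → not (C → ((C → ((A → A) → not not D)) ∧ B)))): 0.47 > 0, so result = 0

0.00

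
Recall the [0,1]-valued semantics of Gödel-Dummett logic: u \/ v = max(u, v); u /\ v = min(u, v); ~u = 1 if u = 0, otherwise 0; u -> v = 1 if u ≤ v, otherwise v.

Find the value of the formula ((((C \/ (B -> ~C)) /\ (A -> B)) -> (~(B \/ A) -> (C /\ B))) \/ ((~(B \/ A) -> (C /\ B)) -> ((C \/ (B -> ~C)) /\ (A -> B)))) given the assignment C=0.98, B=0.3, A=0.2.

~C: Gödel ¬ of 0.98 = 0 (operand ≠ 0)
(B -> ~C): 0.3 > 0, so result = 0
(C \/ (B -> ~C)) = max(0.98, 0) = 0.98
(A -> B): 0.2 ≤ 0.3, so result = 1
((C \/ (B -> ~C)) /\ (A -> B)) = min(0.98, 1) = 0.98
(B \/ A) = max(0.3, 0.2) = 0.3
~(B \/ A): Gödel ¬ of 0.3 = 0 (operand ≠ 0)
(C /\ B) = min(0.98, 0.3) = 0.3
(~(B \/ A) -> (C /\ B)): 0 ≤ 0.3, so result = 1
(((C \/ (B -> ~C)) /\ (A -> B)) -> (~(B \/ A) -> (C /\ B))): 0.98 ≤ 1, so result = 1
(B \/ A) = max(0.3, 0.2) = 0.3
~(B \/ A): Gödel ¬ of 0.3 = 0 (operand ≠ 0)
(C /\ B) = min(0.98, 0.3) = 0.3
(~(B \/ A) -> (C /\ B)): 0 ≤ 0.3, so result = 1
~C: Gödel ¬ of 0.98 = 0 (operand ≠ 0)
(B -> ~C): 0.3 > 0, so result = 0
(C \/ (B -> ~C)) = max(0.98, 0) = 0.98
(A -> B): 0.2 ≤ 0.3, so result = 1
((C \/ (B -> ~C)) /\ (A -> B)) = min(0.98, 1) = 0.98
((~(B \/ A) -> (C /\ B)) -> ((C \/ (B -> ~C)) /\ (A -> B))): 1 > 0.98, so result = 0.98
((((C \/ (B -> ~C)) /\ (A -> B)) -> (~(B \/ A) -> (C /\ B))) \/ ((~(B \/ A) -> (C /\ B)) -> ((C \/ (B -> ~C)) /\ (A -> B)))) = max(1, 0.98) = 1

1.00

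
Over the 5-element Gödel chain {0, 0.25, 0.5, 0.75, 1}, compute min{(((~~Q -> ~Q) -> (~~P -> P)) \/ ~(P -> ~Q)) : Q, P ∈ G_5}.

0.25

The minimum is attained at Q = 0, P = 0.25:
  ~Q: Gödel ¬ of 0 = 1 (operand is 0)
  ~~Q: Gödel ¬ of 1 = 0 (operand ≠ 0)
  ~Q: Gödel ¬ of 0 = 1 (operand is 0)
  (~~Q -> ~Q): 0 ≤ 1, so result = 1
  ~P: Gödel ¬ of 0.25 = 0 (operand ≠ 0)
  ~~P: Gödel ¬ of 0 = 1 (operand is 0)
  (~~P -> P): 1 > 0.25, so result = 0.25
  ((~~Q -> ~Q) -> (~~P -> P)): 1 > 0.25, so result = 0.25
  ~Q: Gödel ¬ of 0 = 1 (operand is 0)
  (P -> ~Q): 0.25 ≤ 1, so result = 1
  ~(P -> ~Q): Gödel ¬ of 1 = 0 (operand ≠ 0)
  (((~~Q -> ~Q) -> (~~P -> P)) \/ ~(P -> ~Q)) = max(0.25, 0) = 0.25
Checking all 25 assignments confirms none give a value below 0.25.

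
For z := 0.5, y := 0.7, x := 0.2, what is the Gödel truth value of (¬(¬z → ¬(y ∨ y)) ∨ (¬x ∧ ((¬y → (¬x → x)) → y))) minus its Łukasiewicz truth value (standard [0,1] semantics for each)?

Gödel evaluation:
  ¬z: Gödel ¬ of 0.5 = 0 (operand ≠ 0)
  (y ∨ y) = max(0.7, 0.7) = 0.7
  ¬(y ∨ y): Gödel ¬ of 0.7 = 0 (operand ≠ 0)
  (¬z → ¬(y ∨ y)): 0 ≤ 0, so result = 1
  ¬(¬z → ¬(y ∨ y)): Gödel ¬ of 1 = 0 (operand ≠ 0)
  ¬x: Gödel ¬ of 0.2 = 0 (operand ≠ 0)
  ¬y: Gödel ¬ of 0.7 = 0 (operand ≠ 0)
  ¬x: Gödel ¬ of 0.2 = 0 (operand ≠ 0)
  (¬x → x): 0 ≤ 0.2, so result = 1
  (¬y → (¬x → x)): 0 ≤ 1, so result = 1
  ((¬y → (¬x → x)) → y): 1 > 0.7, so result = 0.7
  (¬x ∧ ((¬y → (¬x → x)) → y)) = min(0, 0.7) = 0
  (¬(¬z → ¬(y ∨ y)) ∨ (¬x ∧ ((¬y → (¬x → x)) → y))) = max(0, 0) = 0
  Gödel value = 0
Łukasiewicz evaluation:
  ¬z: Łukasiewicz ¬ gives 1 − 0.5 = 0.5
  (y ∨ y) = max(0.7, 0.7) = 0.7
  ¬(y ∨ y): Łukasiewicz ¬ gives 1 − 0.7 = 0.3
  (¬z → ¬(y ∨ y)): min(1, 1 − 0.5 + 0.3) = 0.8
  ¬(¬z → ¬(y ∨ y)): Łukasiewicz ¬ gives 1 − 0.8 = 0.2
  ¬x: Łukasiewicz ¬ gives 1 − 0.2 = 0.8
  ¬y: Łukasiewicz ¬ gives 1 − 0.7 = 0.3
  ¬x: Łukasiewicz ¬ gives 1 − 0.2 = 0.8
  (¬x → x): min(1, 1 − 0.8 + 0.2) = 0.4
  (¬y → (¬x → x)): min(1, 1 − 0.3 + 0.4) = 1
  ((¬y → (¬x → x)) → y): min(1, 1 − 1 + 0.7) = 0.7
  (¬x ∧ ((¬y → (¬x → x)) → y)) = min(0.8, 0.7) = 0.7
  (¬(¬z → ¬(y ∨ y)) ∨ (¬x ∧ ((¬y → (¬x → x)) → y))) = max(0.2, 0.7) = 0.7
  Łukasiewicz value = 0.7
Difference: 0 − 0.7 = -0.70

-0.70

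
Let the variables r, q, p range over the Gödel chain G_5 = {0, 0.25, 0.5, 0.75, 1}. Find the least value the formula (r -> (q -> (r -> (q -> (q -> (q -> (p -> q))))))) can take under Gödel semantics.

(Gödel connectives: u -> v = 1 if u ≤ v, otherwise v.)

Every assignment gives 1. For instance at r = 0, q = 0, p = 0:
  (p -> q): 0 ≤ 0, so result = 1
  (q -> (p -> q)): 0 ≤ 1, so result = 1
  (q -> (q -> (p -> q))): 0 ≤ 1, so result = 1
  (q -> (q -> (q -> (p -> q)))): 0 ≤ 1, so result = 1
  (r -> (q -> (q -> (q -> (p -> q))))): 0 ≤ 1, so result = 1
  (q -> (r -> (q -> (q -> (q -> (p -> q)))))): 0 ≤ 1, so result = 1
  (r -> (q -> (r -> (q -> (q -> (q -> (p -> q))))))): 0 ≤ 1, so result = 1
All 125 assignments give value 1 — the formula is a G_5-tautology.

1.00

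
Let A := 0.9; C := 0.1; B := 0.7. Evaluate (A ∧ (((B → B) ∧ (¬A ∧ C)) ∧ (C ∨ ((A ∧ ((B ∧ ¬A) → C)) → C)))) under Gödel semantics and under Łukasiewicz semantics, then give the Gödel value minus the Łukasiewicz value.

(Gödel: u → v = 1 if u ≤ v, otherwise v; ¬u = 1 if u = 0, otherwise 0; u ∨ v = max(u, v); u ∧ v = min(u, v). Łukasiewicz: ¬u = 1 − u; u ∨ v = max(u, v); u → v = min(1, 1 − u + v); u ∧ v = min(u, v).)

Gödel evaluation:
  (B → B): 0.7 ≤ 0.7, so result = 1
  ¬A: Gödel ¬ of 0.9 = 0 (operand ≠ 0)
  (¬A ∧ C) = min(0, 0.1) = 0
  ((B → B) ∧ (¬A ∧ C)) = min(1, 0) = 0
  ¬A: Gödel ¬ of 0.9 = 0 (operand ≠ 0)
  (B ∧ ¬A) = min(0.7, 0) = 0
  ((B ∧ ¬A) → C): 0 ≤ 0.1, so result = 1
  (A ∧ ((B ∧ ¬A) → C)) = min(0.9, 1) = 0.9
  ((A ∧ ((B ∧ ¬A) → C)) → C): 0.9 > 0.1, so result = 0.1
  (C ∨ ((A ∧ ((B ∧ ¬A) → C)) → C)) = max(0.1, 0.1) = 0.1
  (((B → B) ∧ (¬A ∧ C)) ∧ (C ∨ ((A ∧ ((B ∧ ¬A) → C)) → C))) = min(0, 0.1) = 0
  (A ∧ (((B → B) ∧ (¬A ∧ C)) ∧ (C ∨ ((A ∧ ((B ∧ ¬A) → C)) → C)))) = min(0.9, 0) = 0
  Gödel value = 0
Łukasiewicz evaluation:
  (B → B): min(1, 1 − 0.7 + 0.7) = 1
  ¬A: Łukasiewicz ¬ gives 1 − 0.9 = 0.1
  (¬A ∧ C) = min(0.1, 0.1) = 0.1
  ((B → B) ∧ (¬A ∧ C)) = min(1, 0.1) = 0.1
  ¬A: Łukasiewicz ¬ gives 1 − 0.9 = 0.1
  (B ∧ ¬A) = min(0.7, 0.1) = 0.1
  ((B ∧ ¬A) → C): min(1, 1 − 0.1 + 0.1) = 1
  (A ∧ ((B ∧ ¬A) → C)) = min(0.9, 1) = 0.9
  ((A ∧ ((B ∧ ¬A) → C)) → C): min(1, 1 − 0.9 + 0.1) = 0.2
  (C ∨ ((A ∧ ((B ∧ ¬A) → C)) → C)) = max(0.1, 0.2) = 0.2
  (((B → B) ∧ (¬A ∧ C)) ∧ (C ∨ ((A ∧ ((B ∧ ¬A) → C)) → C))) = min(0.1, 0.2) = 0.1
  (A ∧ (((B → B) ∧ (¬A ∧ C)) ∧ (C ∨ ((A ∧ ((B ∧ ¬A) → C)) → C)))) = min(0.9, 0.1) = 0.1
  Łukasiewicz value = 0.1
Difference: 0 − 0.1 = -0.10

-0.10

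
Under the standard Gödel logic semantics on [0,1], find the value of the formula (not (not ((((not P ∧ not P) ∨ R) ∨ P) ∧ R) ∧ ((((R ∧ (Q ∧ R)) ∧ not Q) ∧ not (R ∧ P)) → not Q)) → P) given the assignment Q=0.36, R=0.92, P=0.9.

0.90

not P: Gödel ¬ of 0.9 = 0 (operand ≠ 0)
not P: Gödel ¬ of 0.9 = 0 (operand ≠ 0)
(not P ∧ not P) = min(0, 0) = 0
((not P ∧ not P) ∨ R) = max(0, 0.92) = 0.92
(((not P ∧ not P) ∨ R) ∨ P) = max(0.92, 0.9) = 0.92
((((not P ∧ not P) ∨ R) ∨ P) ∧ R) = min(0.92, 0.92) = 0.92
not ((((not P ∧ not P) ∨ R) ∨ P) ∧ R): Gödel ¬ of 0.92 = 0 (operand ≠ 0)
(Q ∧ R) = min(0.36, 0.92) = 0.36
(R ∧ (Q ∧ R)) = min(0.92, 0.36) = 0.36
not Q: Gödel ¬ of 0.36 = 0 (operand ≠ 0)
((R ∧ (Q ∧ R)) ∧ not Q) = min(0.36, 0) = 0
(R ∧ P) = min(0.92, 0.9) = 0.9
not (R ∧ P): Gödel ¬ of 0.9 = 0 (operand ≠ 0)
(((R ∧ (Q ∧ R)) ∧ not Q) ∧ not (R ∧ P)) = min(0, 0) = 0
not Q: Gödel ¬ of 0.36 = 0 (operand ≠ 0)
((((R ∧ (Q ∧ R)) ∧ not Q) ∧ not (R ∧ P)) → not Q): 0 ≤ 0, so result = 1
(not ((((not P ∧ not P) ∨ R) ∨ P) ∧ R) ∧ ((((R ∧ (Q ∧ R)) ∧ not Q) ∧ not (R ∧ P)) → not Q)) = min(0, 1) = 0
not (not ((((not P ∧ not P) ∨ R) ∨ P) ∧ R) ∧ ((((R ∧ (Q ∧ R)) ∧ not Q) ∧ not (R ∧ P)) → not Q)): Gödel ¬ of 0 = 1 (operand is 0)
(not (not ((((not P ∧ not P) ∨ R) ∨ P) ∧ R) ∧ ((((R ∧ (Q ∧ R)) ∧ not Q) ∧ not (R ∧ P)) → not Q)) → P): 1 > 0.9, so result = 0.9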